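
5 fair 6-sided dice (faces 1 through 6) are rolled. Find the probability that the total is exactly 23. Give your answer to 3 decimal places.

0.039

There are 6^5 = 7776 equally likely outcomes.
The number of ordered 5-tuples from {1,…,6} summing to 23 is 305.
P(sum = 23) = 305/7776 ≈ 0.039.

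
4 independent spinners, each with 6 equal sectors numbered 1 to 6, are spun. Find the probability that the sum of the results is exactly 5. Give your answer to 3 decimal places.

There are 6^4 = 1296 equally likely outcomes.
The number of ordered 4-tuples from {1,…,6} summing to 5 is 4.
P(sum = 5) = 4/1296 = 1/324 ≈ 0.003.

0.003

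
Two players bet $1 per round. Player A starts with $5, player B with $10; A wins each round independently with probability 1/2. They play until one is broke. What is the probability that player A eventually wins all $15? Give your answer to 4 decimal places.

With a fair step, P(i) = ½P(i−1) + ½P(i+1) with P(0)=0, P(15)=1 has the linear solution P(i) = i/15.
P(5) = 5/15 = 1/3 ≈ 0.3333.

0.3333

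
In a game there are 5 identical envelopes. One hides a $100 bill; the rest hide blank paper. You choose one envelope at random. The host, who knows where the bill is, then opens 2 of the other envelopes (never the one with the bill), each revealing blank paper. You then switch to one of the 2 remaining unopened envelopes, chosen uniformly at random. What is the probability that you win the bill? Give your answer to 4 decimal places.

0.4000

Your original envelope holds the bill with probability 1/5, so the other 4 collectively hold it with probability 4/5.
The host can always find 2 empty envelopes to open, so the reveals don't change that 4/5; it is now spread over the 2 remaining unopened envelopes.
P(win by switching) = (4/5) · (1/2) = 2/5 ≈ 0.4000.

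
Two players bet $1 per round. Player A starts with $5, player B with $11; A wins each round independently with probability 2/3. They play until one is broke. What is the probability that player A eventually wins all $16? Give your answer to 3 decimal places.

0.969

Let r = q/p = (1/3)/(2/3) = 1/2. The recurrence P(i) = p·P(i+1) + q·P(i−1) with P(0)=0, P(16)=1 gives P(i) = (1 − r^i)/(1 − r^16).
P(5) = (1 − (1/2)^5) / (1 − (1/2)^16) = 63488/65535 ≈ 0.969.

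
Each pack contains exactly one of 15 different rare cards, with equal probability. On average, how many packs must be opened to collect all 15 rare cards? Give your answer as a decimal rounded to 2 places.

After i distinct types are collected, each trial gives a new one with probability (15−i)/15, so the expected wait for the next new type is 15/(15−i).
E = 15/15 + 15/14 + 15/13 + 15/12 + 15/11 + 15/10 + 15/9 + 15/8 + 15/7 + 15/6 + 15/5 + 15/4 + 15/3 + 15/2 + 15/1 = 1195757/24024 ≈ 49.77.

49.77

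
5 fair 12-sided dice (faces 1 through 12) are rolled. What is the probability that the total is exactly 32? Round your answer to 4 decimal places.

0.0500

There are 12^5 = 248832 equally likely outcomes.
The number of ordered 5-tuples from {1,…,12} summing to 32 is 12435.
P(sum = 32) = 12435/248832 = 4145/82944 ≈ 0.0500.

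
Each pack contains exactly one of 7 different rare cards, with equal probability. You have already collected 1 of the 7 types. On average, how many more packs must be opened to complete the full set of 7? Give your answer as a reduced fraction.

343/20

Starting from 1 distinct type, each trial gives a new one with probability (7−i)/7 when i types are held, so the wait for the next new type is 7/(7−i).
E = 7/6 + 7/5 + 7/4 + 7/3 + 7/2 + 7/1 = 343/20.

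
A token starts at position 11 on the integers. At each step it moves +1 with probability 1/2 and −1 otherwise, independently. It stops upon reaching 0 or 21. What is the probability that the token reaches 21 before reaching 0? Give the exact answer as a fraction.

With a fair step, P(i) = ½P(i−1) + ½P(i+1) with P(0)=0, P(21)=1 has the linear solution P(i) = i/21.
P(11) = 11/21.

11/21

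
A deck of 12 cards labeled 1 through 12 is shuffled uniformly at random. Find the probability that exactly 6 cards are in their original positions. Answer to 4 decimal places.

0.0005

Choose which 6 of the 12 are fixed: C(12,6) = 924 ways.
The remaining 6 must have no fixed point: D(6) = 265.
P = 924·265/479001600 = 53/103680 ≈ 0.0005.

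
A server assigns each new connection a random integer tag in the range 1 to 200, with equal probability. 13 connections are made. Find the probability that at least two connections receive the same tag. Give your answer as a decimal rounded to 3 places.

0.329

It's easier to compute the probability that all 13 are distinct.
P(all distinct) = 200/200 · 199/200 · ··· · 188/200 ≈ 0.671.
So the probability of at least one match is 1 − 0.671 = 0.329.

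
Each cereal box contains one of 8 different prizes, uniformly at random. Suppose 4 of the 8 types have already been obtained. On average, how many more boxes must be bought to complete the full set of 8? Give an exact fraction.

50/3

Starting from 4 distinct types, each trial gives a new one with probability (8−i)/8 when i types are held, so the wait for the next new type is 8/(8−i).
E = 8/4 + 8/3 + 8/2 + 8/1 = 50/3.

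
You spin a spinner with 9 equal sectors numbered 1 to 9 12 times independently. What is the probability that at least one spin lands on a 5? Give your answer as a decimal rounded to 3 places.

P(no spin lands on a 5) = (8/9)^12 ≈ 0.243.
P(at least one) = 1 − 0.243 = 0.757.

0.757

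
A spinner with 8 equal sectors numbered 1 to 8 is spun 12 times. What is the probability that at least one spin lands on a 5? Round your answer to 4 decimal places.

0.7986

P(no spin lands on a 5) = (7/8)^12 ≈ 0.2014.
P(at least one) = 1 − 0.2014 = 0.7986.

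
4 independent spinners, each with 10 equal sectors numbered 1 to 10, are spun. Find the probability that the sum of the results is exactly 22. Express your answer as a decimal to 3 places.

There are 10^4 = 10000 equally likely outcomes.
The number of ordered 4-tuples from {1,…,10} summing to 22 is 670.
P(sum = 22) = 670/10000 = 67/1000 ≈ 0.067.

0.067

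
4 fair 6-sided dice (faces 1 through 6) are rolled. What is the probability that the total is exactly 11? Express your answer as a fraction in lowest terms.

13/162

There are 6^4 = 1296 equally likely outcomes.
The number of ordered 4-tuples from {1,…,6} summing to 11 is 104.
P(sum = 11) = 104/1296 = 13/162.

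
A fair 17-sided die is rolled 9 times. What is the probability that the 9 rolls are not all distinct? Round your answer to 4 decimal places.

P(all 9 different) = 17/17 · 16/17 · ··· · 9/17 ≈ 0.0744.
P(at least two equal) = 1 − 0.0744 = 0.9256.

0.9256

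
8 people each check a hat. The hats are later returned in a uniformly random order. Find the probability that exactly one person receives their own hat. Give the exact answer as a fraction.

103/280

Choose which one is fixed: C(8,1) = 8 ways.
The remaining 7 must have no fixed point: D(7) = 1854.
P = 8·1854/40320 = 103/280.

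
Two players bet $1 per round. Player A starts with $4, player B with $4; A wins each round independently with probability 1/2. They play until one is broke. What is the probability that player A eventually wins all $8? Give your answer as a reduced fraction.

With a fair step, P(i) = ½P(i−1) + ½P(i+1) with P(0)=0, P(8)=1 has the linear solution P(i) = i/8.
P(4) = 4/8 = 1/2.

1/2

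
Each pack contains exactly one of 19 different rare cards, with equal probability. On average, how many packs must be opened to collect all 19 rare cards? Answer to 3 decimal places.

67.407

After i distinct types are collected, each trial gives a new one with probability (19−i)/19, so the expected wait for the next new type is 19/(19−i).
E = 19/19 + 19/18 + 19/17 + 19/16 + 19/15 + 19/14 + 19/13 + 19/12 + 19/11 + 19/10 + 19/9 + 19/8 + 19/7 + 19/6 + 19/5 + 19/4 + 19/3 + 19/2 + 19/1 = 275295799/4084080 ≈ 67.407.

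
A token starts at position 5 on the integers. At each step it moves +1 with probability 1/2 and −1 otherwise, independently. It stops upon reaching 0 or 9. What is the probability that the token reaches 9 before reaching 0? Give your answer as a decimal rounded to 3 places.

With a fair step, P(i) = ½P(i−1) + ½P(i+1) with P(0)=0, P(9)=1 has the linear solution P(i) = i/9.
P(5) = 5/9 ≈ 0.556.

0.556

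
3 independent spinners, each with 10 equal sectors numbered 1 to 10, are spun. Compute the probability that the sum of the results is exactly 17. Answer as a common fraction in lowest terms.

3/40

There are 10^3 = 1000 equally likely outcomes.
The number of ordered 3-tuples from {1,…,10} summing to 17 is 75.
P(sum = 17) = 75/1000 = 3/40.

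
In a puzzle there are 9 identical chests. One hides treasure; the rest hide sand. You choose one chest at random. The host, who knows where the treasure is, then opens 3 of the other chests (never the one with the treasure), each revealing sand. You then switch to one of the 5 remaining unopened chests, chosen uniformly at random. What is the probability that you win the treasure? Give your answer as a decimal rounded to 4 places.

Your original chest holds the treasure with probability 1/9, so the other 8 collectively hold it with probability 8/9.
The host can always find 3 empty chests to open, so the reveals don't change that 8/9; it is now spread over the 5 remaining unopened chests.
P(win by switching) = (8/9) · (1/5) = 8/45 ≈ 0.1778.

0.1778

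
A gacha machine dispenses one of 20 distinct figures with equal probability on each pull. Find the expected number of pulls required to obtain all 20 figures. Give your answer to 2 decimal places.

After i distinct types are collected, each trial gives a new one with probability (20−i)/20, so the expected wait for the next new type is 20/(20−i).
E = 20/20 + 20/19 + 20/18 + 20/17 + 20/16 + 20/15 + 20/14 + 20/13 + 20/12 + 20/11 + 20/10 + 20/9 + 20/8 + 20/7 + 20/6 + 20/5 + 20/4 + 20/3 + 20/2 + 20/1 = 279175675/3879876 ≈ 71.95.

71.95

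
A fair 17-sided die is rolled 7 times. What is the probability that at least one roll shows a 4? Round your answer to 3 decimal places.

P(no roll shows a 4) = (16/17)^7 ≈ 0.654.
P(at least one) = 1 − 0.654 = 0.346.

0.346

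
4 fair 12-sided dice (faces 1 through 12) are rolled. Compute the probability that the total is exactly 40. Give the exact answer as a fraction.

55/6912

There are 12^4 = 20736 equally likely outcomes.
The number of ordered 4-tuples from {1,…,12} summing to 40 is 165.
P(sum = 40) = 165/20736 = 55/6912.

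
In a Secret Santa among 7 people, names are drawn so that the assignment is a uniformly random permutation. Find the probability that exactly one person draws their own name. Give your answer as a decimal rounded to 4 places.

Choose which one is fixed: C(7,1) = 7 ways.
The remaining 6 must have no fixed point: D(6) = 265.
P = 7·265/5040 = 53/144 ≈ 0.3681.

0.3681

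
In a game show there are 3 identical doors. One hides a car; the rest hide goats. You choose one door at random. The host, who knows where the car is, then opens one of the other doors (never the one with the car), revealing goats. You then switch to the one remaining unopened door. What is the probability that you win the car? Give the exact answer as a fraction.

Your original door holds the car with probability 1/3, so the other 2 collectively hold it with probability 2/3.
The host can always find an empty door to open, so this doesn't change that 2/3; it is now spread over the 1 remaining unopened door.
P(win by switching) = (2/3) · (1/1) = 2/3.

2/3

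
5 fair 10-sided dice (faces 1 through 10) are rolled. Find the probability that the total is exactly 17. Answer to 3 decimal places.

0.017

There are 10^5 = 100000 equally likely outcomes.
The number of ordered 5-tuples from {1,…,10} summing to 17 is 1745.
P(sum = 17) = 1745/100000 = 349/20000 ≈ 0.017.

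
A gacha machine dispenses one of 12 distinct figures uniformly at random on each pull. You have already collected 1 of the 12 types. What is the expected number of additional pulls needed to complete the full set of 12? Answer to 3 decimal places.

Starting from 1 distinct type, each trial gives a new one with probability (12−i)/12 when i types are held, so the wait for the next new type is 12/(12−i).
E = 12/11 + 12/10 + 12/9 + 12/8 + 12/7 + 12/6 + 12/5 + 12/4 + 12/3 + 12/2 + 12/1 = 83711/2310 ≈ 36.239.

36.239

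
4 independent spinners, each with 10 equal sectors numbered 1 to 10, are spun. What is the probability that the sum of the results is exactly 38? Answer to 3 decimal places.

0.001

There are 10^4 = 10000 equally likely outcomes.
The number of ordered 4-tuples from {1,…,10} summing to 38 is 10.
P(sum = 38) = 10/10000 = 1/1000 ≈ 0.001.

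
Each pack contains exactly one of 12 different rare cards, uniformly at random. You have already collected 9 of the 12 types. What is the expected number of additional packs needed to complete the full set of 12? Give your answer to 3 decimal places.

Starting from 9 distinct types, each trial gives a new one with probability (12−i)/12 when i types are held, so the wait for the next new type is 12/(12−i).
E = 12/3 + 12/2 + 12/1 = 22 ≈ 22.000.

22.000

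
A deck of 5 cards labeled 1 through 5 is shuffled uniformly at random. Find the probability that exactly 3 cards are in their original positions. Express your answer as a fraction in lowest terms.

Choose which 3 of the 5 are fixed: C(5,3) = 10 ways.
The remaining 2 must have no fixed point: D(2) = 1.
P = 10·1/120 = 1/12.

1/12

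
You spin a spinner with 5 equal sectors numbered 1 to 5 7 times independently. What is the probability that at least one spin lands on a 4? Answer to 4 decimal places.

0.7903

P(no spin lands on a 4) = (4/5)^7 ≈ 0.2097.
P(at least one) = 1 − 0.2097 = 0.7903.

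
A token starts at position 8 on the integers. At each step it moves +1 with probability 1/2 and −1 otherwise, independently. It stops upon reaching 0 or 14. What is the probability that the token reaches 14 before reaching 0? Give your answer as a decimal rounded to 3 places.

With a fair step, P(i) = ½P(i−1) + ½P(i+1) with P(0)=0, P(14)=1 has the linear solution P(i) = i/14.
P(8) = 8/14 = 4/7 ≈ 0.571.

0.571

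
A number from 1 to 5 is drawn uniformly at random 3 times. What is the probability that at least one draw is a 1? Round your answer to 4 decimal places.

0.4880

P(no draw is a 1) = (4/5)^3 ≈ 0.5120.
P(at least one) = 1 − 0.5120 = 0.4880.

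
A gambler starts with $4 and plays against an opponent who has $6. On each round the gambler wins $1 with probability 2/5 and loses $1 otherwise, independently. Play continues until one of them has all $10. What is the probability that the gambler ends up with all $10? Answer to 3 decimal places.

0.072

Let r = q/p = (3/5)/(2/5) = 3/2. The recurrence P(i) = p·P(i+1) + q·P(i−1) with P(0)=0, P(10)=1 gives P(i) = (1 − r^i)/(1 − r^10).
P(4) = (1 − (3/2)^4) / (1 − (3/2)^10) = 832/11605 ≈ 0.072.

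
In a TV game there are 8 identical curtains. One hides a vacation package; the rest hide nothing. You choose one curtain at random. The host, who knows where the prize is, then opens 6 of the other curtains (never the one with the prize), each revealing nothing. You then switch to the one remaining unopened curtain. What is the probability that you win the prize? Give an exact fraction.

Your original curtain holds the prize with probability 1/8, so the other 7 collectively hold it with probability 7/8.
The host can always find 6 empty curtains to open, so the reveals don't change that 7/8; it is now spread over the 1 remaining unopened curtain.
P(win by switching) = (7/8) · (1/1) = 7/8.

7/8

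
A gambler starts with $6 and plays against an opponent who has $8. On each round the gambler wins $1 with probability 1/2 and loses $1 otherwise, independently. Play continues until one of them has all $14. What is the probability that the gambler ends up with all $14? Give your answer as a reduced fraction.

3/7

With a fair step, P(i) = ½P(i−1) + ½P(i+1) with P(0)=0, P(14)=1 has the linear solution P(i) = i/14.
P(6) = 6/14 = 3/7.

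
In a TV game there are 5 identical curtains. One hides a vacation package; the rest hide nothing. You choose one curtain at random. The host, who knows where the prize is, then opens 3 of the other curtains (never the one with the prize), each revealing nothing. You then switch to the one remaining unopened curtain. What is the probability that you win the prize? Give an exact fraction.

Your original curtain holds the prize with probability 1/5, so the other 4 collectively hold it with probability 4/5.
The host can always find 3 empty curtains to open, so the reveals don't change that 4/5; it is now spread over the 1 remaining unopened curtain.
P(win by switching) = (4/5) · (1/1) = 4/5.

4/5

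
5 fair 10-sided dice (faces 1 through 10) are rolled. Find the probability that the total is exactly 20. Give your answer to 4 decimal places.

There are 10^5 = 100000 equally likely outcomes.
The number of ordered 5-tuples from {1,…,10} summing to 20 is 3246.
P(sum = 20) = 3246/100000 = 1623/50000 ≈ 0.0325.

0.0325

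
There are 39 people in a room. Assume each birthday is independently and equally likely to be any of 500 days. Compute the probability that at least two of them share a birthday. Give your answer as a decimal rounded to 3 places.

It's easier to compute the probability that all 39 are distinct.
P(all distinct) = 500/500 · 499/500 · ··· · 462/500 ≈ 0.218.
So the probability of at least one match is 1 − 0.218 = 0.782.

0.782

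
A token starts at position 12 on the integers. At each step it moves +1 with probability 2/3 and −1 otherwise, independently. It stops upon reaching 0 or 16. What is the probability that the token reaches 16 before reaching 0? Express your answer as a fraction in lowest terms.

Let r = q/p = (1/3)/(2/3) = 1/2. The recurrence P(i) = p·P(i+1) + q·P(i−1) with P(0)=0, P(16)=1 gives P(i) = (1 − r^i)/(1 − r^16).
P(12) = (1 − (1/2)^12) / (1 − (1/2)^16) = 4368/4369.

4368/4369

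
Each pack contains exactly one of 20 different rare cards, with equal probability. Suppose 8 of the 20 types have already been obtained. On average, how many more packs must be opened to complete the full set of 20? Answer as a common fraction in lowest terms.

Starting from 8 distinct types, each trial gives a new one with probability (20−i)/20 when i types are held, so the wait for the next new type is 20/(20−i).
E = 20/12 + 20/11 + 20/10 + 20/9 + 20/8 + 20/7 + 20/6 + 20/5 + 20/4 + 20/3 + 20/2 + 20/1 = 86021/1386.

86021/1386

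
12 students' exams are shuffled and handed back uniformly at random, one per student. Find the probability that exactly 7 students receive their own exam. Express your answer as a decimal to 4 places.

Choose which 7 of the 12 are fixed: C(12,7) = 792 ways.
The remaining 5 must have no fixed point: D(5) = 44.
P = 792·44/479001600 = 11/151200 ≈ 0.0001.

0.0001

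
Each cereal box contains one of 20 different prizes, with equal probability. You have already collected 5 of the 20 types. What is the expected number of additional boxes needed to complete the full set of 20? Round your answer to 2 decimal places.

Starting from 5 distinct types, each trial gives a new one with probability (20−i)/20 when i types are held, so the wait for the next new type is 20/(20−i).
E = 20/15 + 20/14 + 20/13 + 20/12 + 20/11 + 20/10 + 20/9 + 20/8 + 20/7 + 20/6 + 20/5 + 20/4 + 20/3 + 20/2 + 20/1 = 1195757/18018 ≈ 66.36.

66.36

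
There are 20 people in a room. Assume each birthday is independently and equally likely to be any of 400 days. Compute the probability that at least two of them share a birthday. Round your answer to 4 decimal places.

0.3830

It's easier to compute the probability that all 20 are distinct.
P(all distinct) = 400/400 · 399/400 · ··· · 381/400 ≈ 0.6170.
So the probability of at least one match is 1 − 0.6170 = 0.3830.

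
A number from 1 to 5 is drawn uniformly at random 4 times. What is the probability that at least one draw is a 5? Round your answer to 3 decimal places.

0.590

P(no draw is a 5) = (4/5)^4 ≈ 0.410.
P(at least one) = 1 − 0.410 = 0.590.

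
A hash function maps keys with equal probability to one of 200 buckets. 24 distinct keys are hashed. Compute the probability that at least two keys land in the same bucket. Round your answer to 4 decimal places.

It's easier to compute the probability that all 24 are distinct.
P(all distinct) = 200/200 · 199/200 · ··· · 177/200 ≈ 0.2375.
So the probability of at least one match is 1 − 0.2375 = 0.7625.

0.7625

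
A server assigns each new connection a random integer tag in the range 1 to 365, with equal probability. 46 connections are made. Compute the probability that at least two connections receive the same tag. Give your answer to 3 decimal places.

0.948

It's easier to compute the probability that all 46 are distinct.
P(all distinct) = 365/365 · 364/365 · ··· · 320/365 ≈ 0.052.
So the probability of at least one match is 1 − 0.052 = 0.948.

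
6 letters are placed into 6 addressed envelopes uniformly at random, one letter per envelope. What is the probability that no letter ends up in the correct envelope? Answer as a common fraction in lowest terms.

This is the derangement probability: permutations of 6 with no fixed point.
D(6) = 6! · (1 − 1/1! + 1/2! − ··· + (−1)^6/6!) = 265.
P = 265/720 = 53/144.

53/144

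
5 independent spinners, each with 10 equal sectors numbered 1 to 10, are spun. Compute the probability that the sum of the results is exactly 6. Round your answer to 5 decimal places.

0.00005

There are 10^5 = 100000 equally likely outcomes.
The number of ordered 5-tuples from {1,…,10} summing to 6 is 5.
P(sum = 6) = 5/100000 = 1/20000 ≈ 0.00005.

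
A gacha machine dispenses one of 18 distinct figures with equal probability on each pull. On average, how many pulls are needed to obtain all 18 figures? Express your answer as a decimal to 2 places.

62.91

After i distinct types are collected, each trial gives a new one with probability (18−i)/18, so the expected wait for the next new type is 18/(18−i).
E = 18/18 + 18/17 + 18/16 + 18/15 + 18/14 + 18/13 + 18/12 + 18/11 + 18/10 + 18/9 + 18/8 + 18/7 + 18/6 + 18/5 + 18/4 + 18/3 + 18/2 + 18/1 = 42822903/680680 ≈ 62.91.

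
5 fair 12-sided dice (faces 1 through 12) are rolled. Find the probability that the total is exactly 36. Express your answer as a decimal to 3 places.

0.046

There are 12^5 = 248832 equally likely outcomes.
The number of ordered 5-tuples from {1,…,12} summing to 36 is 11385.
P(sum = 36) = 11385/248832 = 1265/27648 ≈ 0.046.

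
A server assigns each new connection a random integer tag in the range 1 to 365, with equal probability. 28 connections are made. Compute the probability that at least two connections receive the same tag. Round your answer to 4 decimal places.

It's easier to compute the probability that all 28 are distinct.
P(all distinct) = 365/365 · 364/365 · ··· · 338/365 ≈ 0.3455.
So the probability of at least one match is 1 − 0.3455 = 0.6545.

0.6545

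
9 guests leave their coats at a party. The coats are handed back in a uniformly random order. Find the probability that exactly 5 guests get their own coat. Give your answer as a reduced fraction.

1/320

Choose which 5 of the 9 are fixed: C(9,5) = 126 ways.
The remaining 4 must have no fixed point: D(4) = 9.
P = 126·9/362880 = 1/320.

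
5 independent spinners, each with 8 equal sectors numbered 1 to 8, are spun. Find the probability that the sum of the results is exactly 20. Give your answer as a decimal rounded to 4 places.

0.0679

There are 8^5 = 32768 equally likely outcomes.
The number of ordered 5-tuples from {1,…,8} summing to 20 is 2226.
P(sum = 20) = 2226/32768 = 1113/16384 ≈ 0.0679.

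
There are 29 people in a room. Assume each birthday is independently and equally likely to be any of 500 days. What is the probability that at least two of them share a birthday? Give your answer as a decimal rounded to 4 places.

0.5630

It's easier to compute the probability that all 29 are distinct.
P(all distinct) = 500/500 · 499/500 · ··· · 472/500 ≈ 0.4370.
So the probability of at least one match is 1 − 0.4370 = 0.5630.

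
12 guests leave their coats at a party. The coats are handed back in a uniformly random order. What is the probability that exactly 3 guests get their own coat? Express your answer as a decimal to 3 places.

Choose which 3 of the 12 are fixed: C(12,3) = 220 ways.
The remaining 9 must have no fixed point: D(9) = 133496.
P = 220·133496/479001600 = 16687/272160 ≈ 0.061.

0.061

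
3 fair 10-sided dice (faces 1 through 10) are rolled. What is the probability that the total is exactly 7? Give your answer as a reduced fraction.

There are 10^3 = 1000 equally likely outcomes.
The number of ordered 3-tuples from {1,…,10} summing to 7 is 15.
P(sum = 7) = 15/1000 = 3/200.

3/200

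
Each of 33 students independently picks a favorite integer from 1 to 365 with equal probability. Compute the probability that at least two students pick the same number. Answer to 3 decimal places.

It's easier to compute the probability that all 33 are distinct.
P(all distinct) = 365/365 · 364/365 · ··· · 333/365 ≈ 0.225.
So the probability of at least one match is 1 − 0.225 = 0.775.

0.775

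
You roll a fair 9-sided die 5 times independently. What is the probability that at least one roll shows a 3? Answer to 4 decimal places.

P(no roll shows a 3) = (8/9)^5 ≈ 0.5549.
P(at least one) = 1 − 0.5549 = 0.4451.

0.4451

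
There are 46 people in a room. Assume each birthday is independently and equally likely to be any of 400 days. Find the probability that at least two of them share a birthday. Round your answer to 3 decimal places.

It's easier to compute the probability that all 46 are distinct.
P(all distinct) = 400/400 · 399/400 · ··· · 355/400 ≈ 0.068.
So the probability of at least one match is 1 − 0.068 = 0.932.

0.932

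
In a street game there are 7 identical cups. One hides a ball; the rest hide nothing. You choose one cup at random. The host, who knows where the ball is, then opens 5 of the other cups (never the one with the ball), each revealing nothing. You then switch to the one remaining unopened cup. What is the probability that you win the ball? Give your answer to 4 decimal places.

0.8571

Your original cup holds the ball with probability 1/7, so the other 6 collectively hold it with probability 6/7.
The host can always find 5 empty cups to open, so the reveals don't change that 6/7; it is now spread over the 1 remaining unopened cup.
P(win by switching) = (6/7) · (1/1) = 6/7 ≈ 0.8571.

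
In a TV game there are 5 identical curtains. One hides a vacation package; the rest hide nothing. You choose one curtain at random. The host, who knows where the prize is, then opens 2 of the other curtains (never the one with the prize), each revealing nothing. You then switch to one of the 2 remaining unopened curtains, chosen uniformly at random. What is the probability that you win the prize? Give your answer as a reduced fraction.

2/5

Your original curtain holds the prize with probability 1/5, so the other 4 collectively hold it with probability 4/5.
The host can always find 2 empty curtains to open, so the reveals don't change that 4/5; it is now spread over the 2 remaining unopened curtains.
P(win by switching) = (4/5) · (1/2) = 2/5.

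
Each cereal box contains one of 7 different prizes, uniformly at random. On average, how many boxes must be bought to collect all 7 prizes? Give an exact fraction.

363/20

After i distinct types are collected, each trial gives a new one with probability (7−i)/7, so the expected wait for the next new type is 7/(7−i).
E = 7/7 + 7/6 + 7/5 + 7/4 + 7/3 + 7/2 + 7/1 = 363/20.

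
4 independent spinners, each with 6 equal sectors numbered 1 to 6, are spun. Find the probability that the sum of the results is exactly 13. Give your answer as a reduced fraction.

There are 6^4 = 1296 equally likely outcomes.
The number of ordered 4-tuples from {1,…,6} summing to 13 is 140.
P(sum = 13) = 140/1296 = 35/324.

35/324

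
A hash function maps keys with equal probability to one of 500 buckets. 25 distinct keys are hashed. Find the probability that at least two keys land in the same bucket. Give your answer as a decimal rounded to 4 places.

0.4567

It's easier to compute the probability that all 25 are distinct.
P(all distinct) = 500/500 · 499/500 · ··· · 476/500 ≈ 0.5433.
So the probability of at least one match is 1 − 0.5433 = 0.4567.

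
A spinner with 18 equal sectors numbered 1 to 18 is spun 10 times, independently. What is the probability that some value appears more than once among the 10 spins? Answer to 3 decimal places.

0.956

P(all 10 different) = 18/18 · 17/18 · ··· · 9/18 ≈ 0.044.
P(at least two equal) = 1 − 0.044 = 0.956.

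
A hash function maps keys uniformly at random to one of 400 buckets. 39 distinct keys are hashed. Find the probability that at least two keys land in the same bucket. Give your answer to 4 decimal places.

It's easier to compute the probability that all 39 are distinct.
P(all distinct) = 400/400 · 399/400 · ··· · 362/400 ≈ 0.1473.
So the probability of at least one match is 1 − 0.1473 = 0.8527.

0.8527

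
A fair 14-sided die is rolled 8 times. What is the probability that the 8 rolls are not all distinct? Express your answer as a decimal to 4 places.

0.9180

P(all 8 different) = 14/14 · 13/14 · ··· · 7/14 ≈ 0.0820.
P(at least two equal) = 1 − 0.0820 = 0.9180.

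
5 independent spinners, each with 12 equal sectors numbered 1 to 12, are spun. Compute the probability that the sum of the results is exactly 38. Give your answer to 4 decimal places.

There are 12^5 = 248832 equally likely outcomes.
The number of ordered 5-tuples from {1,…,12} summing to 38 is 9945.
P(sum = 38) = 9945/248832 = 1105/27648 ≈ 0.0400.

0.0400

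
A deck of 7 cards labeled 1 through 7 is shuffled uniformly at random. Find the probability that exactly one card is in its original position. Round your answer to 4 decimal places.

Choose which one is fixed: C(7,1) = 7 ways.
The remaining 6 must have no fixed point: D(6) = 265.
P = 7·265/5040 = 53/144 ≈ 0.3681.

0.3681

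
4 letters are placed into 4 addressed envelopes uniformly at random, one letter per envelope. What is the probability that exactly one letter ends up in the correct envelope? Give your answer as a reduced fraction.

1/3

Choose which one is fixed: C(4,1) = 4 ways.
The remaining 3 must have no fixed point: D(3) = 2.
P = 4·2/24 = 1/3.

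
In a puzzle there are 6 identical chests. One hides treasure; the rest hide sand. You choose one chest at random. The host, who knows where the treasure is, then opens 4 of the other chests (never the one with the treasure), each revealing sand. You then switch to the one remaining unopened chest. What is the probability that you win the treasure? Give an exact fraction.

Your original chest holds the treasure with probability 1/6, so the other 5 collectively hold it with probability 5/6.
The host can always find 4 empty chests to open, so the reveals don't change that 5/6; it is now spread over the 1 remaining unopened chest.
P(win by switching) = (5/6) · (1/1) = 5/6.

5/6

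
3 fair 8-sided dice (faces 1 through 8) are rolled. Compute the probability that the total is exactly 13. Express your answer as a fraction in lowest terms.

There are 8^3 = 512 equally likely outcomes.
The number of ordered 3-tuples from {1,…,8} summing to 13 is 48.
P(sum = 13) = 48/512 = 3/32.

3/32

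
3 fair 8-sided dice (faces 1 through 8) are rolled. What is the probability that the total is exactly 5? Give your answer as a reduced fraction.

There are 8^3 = 512 equally likely outcomes.
The number of ordered 3-tuples from {1,…,8} summing to 5 is 6.
P(sum = 5) = 6/512 = 3/256.

3/256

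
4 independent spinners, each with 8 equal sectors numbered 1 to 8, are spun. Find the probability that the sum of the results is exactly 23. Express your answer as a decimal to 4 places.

There are 8^4 = 4096 equally likely outcomes.
The number of ordered 4-tuples from {1,…,8} summing to 23 is 204.
P(sum = 23) = 204/4096 = 51/1024 ≈ 0.0498.

0.0498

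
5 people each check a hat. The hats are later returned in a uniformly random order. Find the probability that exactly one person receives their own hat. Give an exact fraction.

3/8

Choose which one is fixed: C(5,1) = 5 ways.
The remaining 4 must have no fixed point: D(4) = 9.
P = 5·9/120 = 3/8.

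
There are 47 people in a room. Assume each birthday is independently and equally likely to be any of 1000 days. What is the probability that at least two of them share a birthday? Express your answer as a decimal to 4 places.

It's easier to compute the probability that all 47 are distinct.
P(all distinct) = 1000/1000 · 999/1000 · ··· · 954/1000 ≈ 0.3335.
So the probability of at least one match is 1 − 0.3335 = 0.6665.

0.6665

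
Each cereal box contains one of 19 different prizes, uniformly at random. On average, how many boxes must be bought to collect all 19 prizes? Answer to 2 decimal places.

After i distinct types are collected, each trial gives a new one with probability (19−i)/19, so the expected wait for the next new type is 19/(19−i).
E = 19/19 + 19/18 + 19/17 + 19/16 + 19/15 + 19/14 + 19/13 + 19/12 + 19/11 + 19/10 + 19/9 + 19/8 + 19/7 + 19/6 + 19/5 + 19/4 + 19/3 + 19/2 + 19/1 = 275295799/4084080 ≈ 67.41.

67.41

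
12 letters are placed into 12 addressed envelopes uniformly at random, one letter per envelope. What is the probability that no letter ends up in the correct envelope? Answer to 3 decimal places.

This is the derangement probability: permutations of 12 with no fixed point.
D(12) = 12! · (1 − 1/1! + 1/2! − ··· + (−1)^12/12!) = 176214841.
P = 176214841/479001600 = 16019531/43545600 ≈ 0.368.

0.368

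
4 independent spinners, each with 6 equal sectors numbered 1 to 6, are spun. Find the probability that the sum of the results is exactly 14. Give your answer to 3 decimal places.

0.113

There are 6^4 = 1296 equally likely outcomes.
The number of ordered 4-tuples from {1,…,6} summing to 14 is 146.
P(sum = 14) = 146/1296 = 73/648 ≈ 0.113.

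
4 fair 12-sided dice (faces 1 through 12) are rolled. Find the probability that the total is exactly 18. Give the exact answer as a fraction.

5/162

There are 12^4 = 20736 equally likely outcomes.
The number of ordered 4-tuples from {1,…,12} summing to 18 is 640.
P(sum = 18) = 640/20736 = 5/162.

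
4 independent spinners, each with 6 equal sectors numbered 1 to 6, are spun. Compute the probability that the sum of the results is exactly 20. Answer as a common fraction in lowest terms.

There are 6^4 = 1296 equally likely outcomes.
The number of ordered 4-tuples from {1,…,6} summing to 20 is 35.
P(sum = 20) = 35/1296.

35/1296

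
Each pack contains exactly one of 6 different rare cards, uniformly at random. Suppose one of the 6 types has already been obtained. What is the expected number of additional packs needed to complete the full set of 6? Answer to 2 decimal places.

13.70

Starting from 1 distinct type, each trial gives a new one with probability (6−i)/6 when i types are held, so the wait for the next new type is 6/(6−i).
E = 6/5 + 6/4 + 6/3 + 6/2 + 6/1 = 137/10 ≈ 13.70.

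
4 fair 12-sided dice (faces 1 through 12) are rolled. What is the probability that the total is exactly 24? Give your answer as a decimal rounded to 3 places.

0.054

There are 12^4 = 20736 equally likely outcomes.
The number of ordered 4-tuples from {1,…,12} summing to 24 is 1111.
P(sum = 24) = 1111/20736 ≈ 0.054.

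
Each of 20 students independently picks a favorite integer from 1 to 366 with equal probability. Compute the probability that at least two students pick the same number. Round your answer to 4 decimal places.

0.4106

It's easier to compute the probability that all 20 are distinct.
P(all distinct) = 366/366 · 365/366 · ··· · 347/366 ≈ 0.5894.
So the probability of at least one match is 1 − 0.5894 = 0.4106.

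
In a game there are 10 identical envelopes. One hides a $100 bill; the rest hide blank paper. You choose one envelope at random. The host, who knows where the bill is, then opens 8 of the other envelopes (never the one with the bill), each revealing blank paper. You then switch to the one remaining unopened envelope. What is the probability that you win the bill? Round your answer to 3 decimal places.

0.900

Your original envelope holds the bill with probability 1/10, so the other 9 collectively hold it with probability 9/10.
The host can always find 8 empty envelopes to open, so the reveals don't change that 9/10; it is now spread over the 1 remaining unopened envelope.
P(win by switching) = (9/10) · (1/1) = 9/10 ≈ 0.900.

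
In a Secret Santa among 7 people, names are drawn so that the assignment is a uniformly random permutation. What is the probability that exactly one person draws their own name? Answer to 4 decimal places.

0.3681

Choose which one is fixed: C(7,1) = 7 ways.
The remaining 6 must have no fixed point: D(6) = 265.
P = 7·265/5040 = 53/144 ≈ 0.3681.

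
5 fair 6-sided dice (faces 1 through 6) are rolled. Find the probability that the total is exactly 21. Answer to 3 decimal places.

0.069

There are 6^5 = 7776 equally likely outcomes.
The number of ordered 5-tuples from {1,…,6} summing to 21 is 540.
P(sum = 21) = 540/7776 = 5/72 ≈ 0.069.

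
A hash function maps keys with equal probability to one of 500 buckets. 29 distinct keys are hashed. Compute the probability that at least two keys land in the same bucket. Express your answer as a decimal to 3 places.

0.563

It's easier to compute the probability that all 29 are distinct.
P(all distinct) = 500/500 · 499/500 · ··· · 472/500 ≈ 0.437.
So the probability of at least one match is 1 − 0.437 = 0.563.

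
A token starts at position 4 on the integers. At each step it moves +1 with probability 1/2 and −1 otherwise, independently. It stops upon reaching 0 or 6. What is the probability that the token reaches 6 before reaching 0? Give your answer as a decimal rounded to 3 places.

With a fair step, P(i) = ½P(i−1) + ½P(i+1) with P(0)=0, P(6)=1 has the linear solution P(i) = i/6.
P(4) = 4/6 = 2/3 ≈ 0.667.

0.667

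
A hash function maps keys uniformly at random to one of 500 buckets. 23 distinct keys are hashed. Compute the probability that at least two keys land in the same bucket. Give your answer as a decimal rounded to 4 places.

It's easier to compute the probability that all 23 are distinct.
P(all distinct) = 500/500 · 499/500 · ··· · 478/500 ≈ 0.5982.
So the probability of at least one match is 1 − 0.5982 = 0.4018.

0.4018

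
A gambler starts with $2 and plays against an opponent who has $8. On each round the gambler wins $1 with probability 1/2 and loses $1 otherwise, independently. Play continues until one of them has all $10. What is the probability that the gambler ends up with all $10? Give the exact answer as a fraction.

With a fair step, P(i) = ½P(i−1) + ½P(i+1) with P(0)=0, P(10)=1 has the linear solution P(i) = i/10.
P(2) = 2/10 = 1/5.

1/5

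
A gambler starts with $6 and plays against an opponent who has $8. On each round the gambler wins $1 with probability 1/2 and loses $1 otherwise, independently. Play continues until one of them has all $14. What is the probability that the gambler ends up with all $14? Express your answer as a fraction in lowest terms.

3/7

With a fair step, P(i) = ½P(i−1) + ½P(i+1) with P(0)=0, P(14)=1 has the linear solution P(i) = i/14.
P(6) = 6/14 = 3/7.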